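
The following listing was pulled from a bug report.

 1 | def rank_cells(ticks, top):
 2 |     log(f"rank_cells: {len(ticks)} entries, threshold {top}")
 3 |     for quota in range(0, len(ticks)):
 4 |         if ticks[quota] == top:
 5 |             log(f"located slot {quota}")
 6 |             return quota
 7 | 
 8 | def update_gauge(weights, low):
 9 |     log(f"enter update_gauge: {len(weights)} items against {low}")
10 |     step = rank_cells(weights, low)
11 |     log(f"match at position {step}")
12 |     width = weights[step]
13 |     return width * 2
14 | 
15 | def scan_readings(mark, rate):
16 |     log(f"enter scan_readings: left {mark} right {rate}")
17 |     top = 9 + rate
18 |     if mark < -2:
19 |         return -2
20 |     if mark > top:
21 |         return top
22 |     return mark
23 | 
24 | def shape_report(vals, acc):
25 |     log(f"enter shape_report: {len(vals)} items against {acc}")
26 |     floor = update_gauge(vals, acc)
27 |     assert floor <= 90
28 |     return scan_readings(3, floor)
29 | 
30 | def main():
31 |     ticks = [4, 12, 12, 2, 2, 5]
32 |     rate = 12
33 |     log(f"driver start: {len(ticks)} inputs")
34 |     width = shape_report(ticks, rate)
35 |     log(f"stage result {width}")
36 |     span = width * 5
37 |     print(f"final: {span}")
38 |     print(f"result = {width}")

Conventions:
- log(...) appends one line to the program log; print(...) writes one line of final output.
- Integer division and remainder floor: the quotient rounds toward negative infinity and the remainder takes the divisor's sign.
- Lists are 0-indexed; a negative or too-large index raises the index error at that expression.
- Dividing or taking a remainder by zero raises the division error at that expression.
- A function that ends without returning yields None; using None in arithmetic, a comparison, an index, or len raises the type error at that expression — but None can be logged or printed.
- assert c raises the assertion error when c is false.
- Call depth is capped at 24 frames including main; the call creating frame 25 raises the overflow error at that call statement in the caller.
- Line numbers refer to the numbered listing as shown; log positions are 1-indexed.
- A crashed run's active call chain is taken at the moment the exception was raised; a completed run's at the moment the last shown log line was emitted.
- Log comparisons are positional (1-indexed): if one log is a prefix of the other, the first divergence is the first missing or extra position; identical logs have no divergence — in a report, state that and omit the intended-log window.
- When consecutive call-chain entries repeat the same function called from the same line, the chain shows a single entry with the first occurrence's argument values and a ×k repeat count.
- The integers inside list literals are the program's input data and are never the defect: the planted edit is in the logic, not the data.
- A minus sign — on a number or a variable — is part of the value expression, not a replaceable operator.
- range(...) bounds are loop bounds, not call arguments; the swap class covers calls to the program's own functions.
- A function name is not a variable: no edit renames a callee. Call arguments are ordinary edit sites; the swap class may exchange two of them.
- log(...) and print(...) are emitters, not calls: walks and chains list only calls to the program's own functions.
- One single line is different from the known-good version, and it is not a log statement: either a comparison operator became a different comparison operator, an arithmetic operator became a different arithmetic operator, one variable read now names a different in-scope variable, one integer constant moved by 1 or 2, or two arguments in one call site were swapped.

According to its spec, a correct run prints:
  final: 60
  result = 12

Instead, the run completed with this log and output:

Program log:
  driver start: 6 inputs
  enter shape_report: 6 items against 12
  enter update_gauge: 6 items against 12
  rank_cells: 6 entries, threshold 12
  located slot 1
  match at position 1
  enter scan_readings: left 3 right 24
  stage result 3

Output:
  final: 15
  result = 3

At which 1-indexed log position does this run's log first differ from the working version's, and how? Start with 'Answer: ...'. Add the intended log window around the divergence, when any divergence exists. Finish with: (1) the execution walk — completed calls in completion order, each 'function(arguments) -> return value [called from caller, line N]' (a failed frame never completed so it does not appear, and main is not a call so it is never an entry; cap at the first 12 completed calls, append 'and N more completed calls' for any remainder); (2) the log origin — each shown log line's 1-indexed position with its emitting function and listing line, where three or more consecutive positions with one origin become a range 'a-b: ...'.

Answer: position 7 — shown 'enter scan_readings: left 3 right 24', intended 'enter scan_readings: left 24 right 3'.
Intended log window:
  5: located slot 1
  6: match at position 1
  7: enter scan_readings: left 24 right 3
  8: stage result 12
Execution walk:
  rank_cells([4, 12, 12, 2, 2, 5], 12) -> 1  [called from update_gauge, line 10]
  update_gauge([4, 12, 12, 2, 2, 5], 12) -> 24  [called from shape_report, line 26]
  scan_readings(3, 24) -> 3  [called from shape_report, line 28]
  shape_report([4, 12, 12, 2, 2, 5], 12) -> 3  [called from main, line 34]
Origin of each log line:
  1: logged in main at line 33
  2: logged in shape_report at line 25
  3: logged in update_gauge at line 9
  4: logged in rank_cells at line 2
  5: logged in rank_cells at line 5
  6: logged in update_gauge at line 11
  7: logged in scan_readings at line 16
  8: logged in main at line 35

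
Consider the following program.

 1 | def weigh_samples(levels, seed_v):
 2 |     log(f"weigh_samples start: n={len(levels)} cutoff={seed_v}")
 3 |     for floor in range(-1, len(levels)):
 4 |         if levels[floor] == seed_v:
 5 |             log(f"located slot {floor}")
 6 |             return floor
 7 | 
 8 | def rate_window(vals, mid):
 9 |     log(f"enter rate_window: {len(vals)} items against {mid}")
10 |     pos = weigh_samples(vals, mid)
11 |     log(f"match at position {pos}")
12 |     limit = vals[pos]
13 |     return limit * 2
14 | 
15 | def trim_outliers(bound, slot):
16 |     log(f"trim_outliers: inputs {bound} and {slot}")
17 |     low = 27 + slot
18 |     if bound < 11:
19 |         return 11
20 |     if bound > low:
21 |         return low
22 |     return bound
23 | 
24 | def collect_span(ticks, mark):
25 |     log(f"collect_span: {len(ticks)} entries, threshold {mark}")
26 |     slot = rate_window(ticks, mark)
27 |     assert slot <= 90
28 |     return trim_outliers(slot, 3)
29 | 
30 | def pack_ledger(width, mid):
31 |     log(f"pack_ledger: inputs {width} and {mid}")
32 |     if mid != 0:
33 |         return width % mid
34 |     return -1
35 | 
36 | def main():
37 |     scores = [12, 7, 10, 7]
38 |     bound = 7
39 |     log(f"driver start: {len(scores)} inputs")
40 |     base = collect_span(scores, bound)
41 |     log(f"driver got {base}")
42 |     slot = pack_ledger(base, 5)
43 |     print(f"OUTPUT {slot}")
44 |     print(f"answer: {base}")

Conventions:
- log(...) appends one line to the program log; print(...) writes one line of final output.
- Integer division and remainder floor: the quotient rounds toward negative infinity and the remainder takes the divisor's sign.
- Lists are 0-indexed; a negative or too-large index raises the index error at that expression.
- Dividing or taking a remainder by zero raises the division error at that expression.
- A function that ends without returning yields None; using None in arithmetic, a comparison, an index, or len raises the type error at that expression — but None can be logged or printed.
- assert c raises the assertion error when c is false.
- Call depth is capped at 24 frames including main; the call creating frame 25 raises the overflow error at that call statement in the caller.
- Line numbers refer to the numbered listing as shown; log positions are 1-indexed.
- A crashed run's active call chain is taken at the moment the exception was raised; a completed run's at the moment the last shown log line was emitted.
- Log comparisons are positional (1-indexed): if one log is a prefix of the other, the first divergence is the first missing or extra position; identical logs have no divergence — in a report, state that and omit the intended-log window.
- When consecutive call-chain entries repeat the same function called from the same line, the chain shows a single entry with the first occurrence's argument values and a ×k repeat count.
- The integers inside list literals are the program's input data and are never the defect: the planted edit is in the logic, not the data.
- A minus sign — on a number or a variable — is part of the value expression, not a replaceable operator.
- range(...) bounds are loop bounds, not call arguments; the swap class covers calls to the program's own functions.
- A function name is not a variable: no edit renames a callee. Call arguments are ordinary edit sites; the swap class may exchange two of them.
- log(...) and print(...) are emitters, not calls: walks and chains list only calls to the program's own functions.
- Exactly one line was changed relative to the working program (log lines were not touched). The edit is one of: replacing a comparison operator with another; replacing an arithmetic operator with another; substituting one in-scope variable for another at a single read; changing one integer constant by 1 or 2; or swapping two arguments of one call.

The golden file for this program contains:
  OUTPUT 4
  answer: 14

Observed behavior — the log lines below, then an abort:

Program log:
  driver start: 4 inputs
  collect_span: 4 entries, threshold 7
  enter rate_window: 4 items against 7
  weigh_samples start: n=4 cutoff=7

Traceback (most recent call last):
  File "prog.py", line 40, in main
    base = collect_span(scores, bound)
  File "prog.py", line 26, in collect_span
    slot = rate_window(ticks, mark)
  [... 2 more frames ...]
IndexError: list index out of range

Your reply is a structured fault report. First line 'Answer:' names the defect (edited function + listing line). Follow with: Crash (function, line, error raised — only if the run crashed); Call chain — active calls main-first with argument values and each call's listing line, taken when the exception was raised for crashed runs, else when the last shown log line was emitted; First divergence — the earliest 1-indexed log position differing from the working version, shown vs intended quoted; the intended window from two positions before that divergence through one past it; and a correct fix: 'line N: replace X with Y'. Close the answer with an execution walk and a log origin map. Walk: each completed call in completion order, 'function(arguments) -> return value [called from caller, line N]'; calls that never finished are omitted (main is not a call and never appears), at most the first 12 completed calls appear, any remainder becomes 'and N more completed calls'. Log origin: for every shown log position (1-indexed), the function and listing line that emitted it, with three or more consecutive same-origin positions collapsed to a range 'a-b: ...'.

Answer: the defect is in weigh_samples at line 3.
Key fact: The faulty run's log stops after 4 lines; the working version's next line would be 'located slot 1'.
Crash: weigh_samples, line 4, IndexError.
Call chain: main -> collect_span([12, 7, 10, 7], 7) (called at line 40) -> rate_window([12, 7, 10, 7], 7) (called at line 26) -> weigh_samples([12, 7, 10, 7], 7) (called at line 10).
First divergence: position 5 — the faulty run's log ends after 4 lines; the working version continues with 'located slot 1'.
Intended log window:
  3: enter rate_window: 4 items against 7
  4: weigh_samples start: n=4 cutoff=7
  5: located slot 1
  6: match at position 1
Execution walk:
  (no call completed)
Log origin:
  1: from main, line 39
  2: from collect_span, line 25
  3: from rate_window, line 9
  4: from weigh_samples, line 2
A correct fix: line 3: replace `-1` with `0`.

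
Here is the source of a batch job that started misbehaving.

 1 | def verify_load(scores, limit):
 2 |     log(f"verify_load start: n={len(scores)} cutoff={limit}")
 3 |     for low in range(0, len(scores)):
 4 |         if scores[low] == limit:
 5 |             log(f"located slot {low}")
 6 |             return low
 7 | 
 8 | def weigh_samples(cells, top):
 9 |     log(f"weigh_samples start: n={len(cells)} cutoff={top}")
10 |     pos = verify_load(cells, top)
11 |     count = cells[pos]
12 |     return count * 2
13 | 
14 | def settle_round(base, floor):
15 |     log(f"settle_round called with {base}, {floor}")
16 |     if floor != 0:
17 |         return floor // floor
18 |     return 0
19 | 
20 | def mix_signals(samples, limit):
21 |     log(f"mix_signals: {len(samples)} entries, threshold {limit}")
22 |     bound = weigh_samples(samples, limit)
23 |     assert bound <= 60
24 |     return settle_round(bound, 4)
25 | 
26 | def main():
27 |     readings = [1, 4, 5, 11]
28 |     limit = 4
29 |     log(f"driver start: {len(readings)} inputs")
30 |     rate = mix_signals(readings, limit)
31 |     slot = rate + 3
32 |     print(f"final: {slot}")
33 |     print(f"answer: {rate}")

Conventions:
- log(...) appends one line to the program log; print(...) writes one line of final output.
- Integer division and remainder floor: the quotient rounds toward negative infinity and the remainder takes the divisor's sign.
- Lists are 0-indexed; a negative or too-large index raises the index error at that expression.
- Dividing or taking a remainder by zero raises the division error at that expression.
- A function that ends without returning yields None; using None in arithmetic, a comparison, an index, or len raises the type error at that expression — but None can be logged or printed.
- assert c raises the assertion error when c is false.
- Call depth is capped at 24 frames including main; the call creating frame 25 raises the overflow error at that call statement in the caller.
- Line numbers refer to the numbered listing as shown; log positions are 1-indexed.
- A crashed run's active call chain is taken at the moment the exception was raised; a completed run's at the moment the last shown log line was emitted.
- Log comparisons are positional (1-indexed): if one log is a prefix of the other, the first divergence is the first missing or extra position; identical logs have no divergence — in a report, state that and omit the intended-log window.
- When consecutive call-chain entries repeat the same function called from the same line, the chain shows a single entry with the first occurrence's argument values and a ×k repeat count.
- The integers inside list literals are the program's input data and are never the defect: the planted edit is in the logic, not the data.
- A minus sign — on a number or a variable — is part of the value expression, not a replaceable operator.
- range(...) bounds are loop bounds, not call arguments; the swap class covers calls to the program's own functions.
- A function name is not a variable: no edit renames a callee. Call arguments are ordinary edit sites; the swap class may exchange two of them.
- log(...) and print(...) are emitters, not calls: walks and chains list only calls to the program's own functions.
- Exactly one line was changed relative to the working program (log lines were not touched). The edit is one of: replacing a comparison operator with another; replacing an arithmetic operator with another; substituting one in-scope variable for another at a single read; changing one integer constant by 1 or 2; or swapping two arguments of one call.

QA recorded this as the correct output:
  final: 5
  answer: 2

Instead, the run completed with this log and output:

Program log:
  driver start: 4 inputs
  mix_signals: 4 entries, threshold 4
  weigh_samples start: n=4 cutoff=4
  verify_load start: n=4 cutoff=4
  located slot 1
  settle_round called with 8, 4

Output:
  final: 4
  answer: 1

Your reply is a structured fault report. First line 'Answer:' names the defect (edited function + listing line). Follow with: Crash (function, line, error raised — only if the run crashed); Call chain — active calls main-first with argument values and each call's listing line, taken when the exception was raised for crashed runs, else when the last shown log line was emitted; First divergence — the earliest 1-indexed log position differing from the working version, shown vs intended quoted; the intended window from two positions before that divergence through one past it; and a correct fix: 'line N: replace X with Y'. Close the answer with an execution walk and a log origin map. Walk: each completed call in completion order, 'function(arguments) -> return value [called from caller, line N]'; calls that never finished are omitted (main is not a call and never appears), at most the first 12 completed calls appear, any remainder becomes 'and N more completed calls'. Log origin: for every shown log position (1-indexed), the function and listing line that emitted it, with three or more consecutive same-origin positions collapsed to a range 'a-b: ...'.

Answer: the defect is in settle_round at line 17.
Key fact: No log line changed; the fault shows up purely in the output.
Call chain: main -> mix_signals([1, 4, 5, 11], 4) (called at line 30) -> settle_round(8, 4) (called at line 24).
First divergence: none (the log streams are identical).
Execution walk:
  verify_load([1, 4, 5, 11], 4) -> 1  [called from weigh_samples, line 10]
  weigh_samples([1, 4, 5, 11], 4) -> 8  [called from mix_signals, line 22]
  settle_round(8, 4) -> 1  [called from mix_signals, line 24]
  mix_signals([1, 4, 5, 11], 4) -> 1  [called from main, line 30]
Origin of each log line:
  1: from main, line 29
  2: from mix_signals, line 21
  3: from weigh_samples, line 9
  4: from verify_load, line 2
  5: from verify_load, line 5
  6: from settle_round, line 15
A correct fix: line 17: replace `floor // floor` with `base // floor`.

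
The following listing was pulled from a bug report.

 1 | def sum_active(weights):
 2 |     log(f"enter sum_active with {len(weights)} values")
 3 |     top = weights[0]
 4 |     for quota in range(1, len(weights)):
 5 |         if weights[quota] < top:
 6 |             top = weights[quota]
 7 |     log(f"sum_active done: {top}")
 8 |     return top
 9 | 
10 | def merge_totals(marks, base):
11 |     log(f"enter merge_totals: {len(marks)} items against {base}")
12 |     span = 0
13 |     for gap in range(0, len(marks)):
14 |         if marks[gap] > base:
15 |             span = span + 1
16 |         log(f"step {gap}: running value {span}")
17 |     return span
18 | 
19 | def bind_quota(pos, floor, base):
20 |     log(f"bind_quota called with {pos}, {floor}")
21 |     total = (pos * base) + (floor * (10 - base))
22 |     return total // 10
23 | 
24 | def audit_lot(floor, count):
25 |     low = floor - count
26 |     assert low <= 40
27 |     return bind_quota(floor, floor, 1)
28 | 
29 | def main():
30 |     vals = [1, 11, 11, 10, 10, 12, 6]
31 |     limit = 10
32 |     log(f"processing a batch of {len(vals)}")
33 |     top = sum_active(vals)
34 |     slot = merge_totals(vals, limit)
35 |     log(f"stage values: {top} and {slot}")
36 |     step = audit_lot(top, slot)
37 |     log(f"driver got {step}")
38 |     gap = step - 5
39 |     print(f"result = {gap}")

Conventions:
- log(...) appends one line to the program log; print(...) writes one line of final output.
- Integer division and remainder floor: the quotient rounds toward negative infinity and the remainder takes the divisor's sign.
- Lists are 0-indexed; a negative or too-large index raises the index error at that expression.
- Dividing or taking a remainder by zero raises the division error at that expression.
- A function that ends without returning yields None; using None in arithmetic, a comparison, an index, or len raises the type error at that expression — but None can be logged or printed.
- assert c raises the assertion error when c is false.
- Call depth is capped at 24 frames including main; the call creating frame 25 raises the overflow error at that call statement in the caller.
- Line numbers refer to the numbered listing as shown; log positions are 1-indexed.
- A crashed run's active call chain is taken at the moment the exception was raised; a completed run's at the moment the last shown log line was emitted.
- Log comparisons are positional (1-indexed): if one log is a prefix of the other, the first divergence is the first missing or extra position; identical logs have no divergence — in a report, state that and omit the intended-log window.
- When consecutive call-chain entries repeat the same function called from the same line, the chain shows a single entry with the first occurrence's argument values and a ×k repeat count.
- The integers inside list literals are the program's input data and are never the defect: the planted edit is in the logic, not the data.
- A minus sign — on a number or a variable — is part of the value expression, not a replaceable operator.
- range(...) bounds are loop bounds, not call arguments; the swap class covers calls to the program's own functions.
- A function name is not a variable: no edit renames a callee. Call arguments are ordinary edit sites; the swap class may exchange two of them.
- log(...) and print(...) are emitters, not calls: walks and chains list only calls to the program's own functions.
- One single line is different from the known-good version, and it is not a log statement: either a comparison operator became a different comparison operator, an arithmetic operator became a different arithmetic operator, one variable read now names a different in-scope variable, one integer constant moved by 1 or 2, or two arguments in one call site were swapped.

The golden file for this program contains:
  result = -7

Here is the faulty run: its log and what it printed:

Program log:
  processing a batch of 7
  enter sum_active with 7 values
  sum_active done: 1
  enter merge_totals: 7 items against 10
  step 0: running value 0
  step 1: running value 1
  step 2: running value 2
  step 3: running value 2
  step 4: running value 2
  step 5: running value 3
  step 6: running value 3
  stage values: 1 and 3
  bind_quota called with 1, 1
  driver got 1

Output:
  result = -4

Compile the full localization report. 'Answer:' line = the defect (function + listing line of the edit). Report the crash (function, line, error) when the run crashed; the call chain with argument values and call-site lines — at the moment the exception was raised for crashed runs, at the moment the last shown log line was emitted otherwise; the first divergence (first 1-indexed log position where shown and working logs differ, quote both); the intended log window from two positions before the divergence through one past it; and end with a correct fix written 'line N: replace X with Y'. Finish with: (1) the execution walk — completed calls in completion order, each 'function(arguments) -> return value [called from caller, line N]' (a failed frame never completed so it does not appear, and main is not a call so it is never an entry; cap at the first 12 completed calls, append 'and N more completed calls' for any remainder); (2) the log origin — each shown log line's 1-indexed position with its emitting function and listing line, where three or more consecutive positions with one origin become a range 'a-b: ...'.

Answer: the defect is in audit_lot at line 27.
The tell: Log line 13 is where behavior first shows: 'bind_quota called with 1, 1' appears instead of 'bind_quota called with 1, -2'.
Call chain: main.
First divergence: position 13 — the shown line 'bind_quota called with 1, 1' should read 'bind_quota called with 1, -2'.
Intended log window:
  11: step 6: running value 3
  12: stage values: 1 and 3
  13: bind_quota called with 1, -2
  14: driver got -2
Execution walk:
  sum_active([1, 11, 11, 10, 10, 12, 6]) -> 1  [called from main, line 33]
  merge_totals([1, 11, 11, 10, 10, 12, 6], 10) -> 3  [called from main, line 34]
  bind_quota(1, 1, 1) -> 1  [called from audit_lot, line 27]
  audit_lot(1, 3) -> 1  [called from main, line 36]
Log origin:
  1: from main, line 32
  2: from sum_active, line 2
  3: from sum_active, line 7
  4: from merge_totals, line 11
  5-11: from merge_totals, line 16
  12: from main, line 35
  13: from bind_quota, line 20
  14: from main, line 37
A correct fix: line 27: replace `bind_quota(floor, floor, 1)` with `bind_quota(floor, low, 1)`.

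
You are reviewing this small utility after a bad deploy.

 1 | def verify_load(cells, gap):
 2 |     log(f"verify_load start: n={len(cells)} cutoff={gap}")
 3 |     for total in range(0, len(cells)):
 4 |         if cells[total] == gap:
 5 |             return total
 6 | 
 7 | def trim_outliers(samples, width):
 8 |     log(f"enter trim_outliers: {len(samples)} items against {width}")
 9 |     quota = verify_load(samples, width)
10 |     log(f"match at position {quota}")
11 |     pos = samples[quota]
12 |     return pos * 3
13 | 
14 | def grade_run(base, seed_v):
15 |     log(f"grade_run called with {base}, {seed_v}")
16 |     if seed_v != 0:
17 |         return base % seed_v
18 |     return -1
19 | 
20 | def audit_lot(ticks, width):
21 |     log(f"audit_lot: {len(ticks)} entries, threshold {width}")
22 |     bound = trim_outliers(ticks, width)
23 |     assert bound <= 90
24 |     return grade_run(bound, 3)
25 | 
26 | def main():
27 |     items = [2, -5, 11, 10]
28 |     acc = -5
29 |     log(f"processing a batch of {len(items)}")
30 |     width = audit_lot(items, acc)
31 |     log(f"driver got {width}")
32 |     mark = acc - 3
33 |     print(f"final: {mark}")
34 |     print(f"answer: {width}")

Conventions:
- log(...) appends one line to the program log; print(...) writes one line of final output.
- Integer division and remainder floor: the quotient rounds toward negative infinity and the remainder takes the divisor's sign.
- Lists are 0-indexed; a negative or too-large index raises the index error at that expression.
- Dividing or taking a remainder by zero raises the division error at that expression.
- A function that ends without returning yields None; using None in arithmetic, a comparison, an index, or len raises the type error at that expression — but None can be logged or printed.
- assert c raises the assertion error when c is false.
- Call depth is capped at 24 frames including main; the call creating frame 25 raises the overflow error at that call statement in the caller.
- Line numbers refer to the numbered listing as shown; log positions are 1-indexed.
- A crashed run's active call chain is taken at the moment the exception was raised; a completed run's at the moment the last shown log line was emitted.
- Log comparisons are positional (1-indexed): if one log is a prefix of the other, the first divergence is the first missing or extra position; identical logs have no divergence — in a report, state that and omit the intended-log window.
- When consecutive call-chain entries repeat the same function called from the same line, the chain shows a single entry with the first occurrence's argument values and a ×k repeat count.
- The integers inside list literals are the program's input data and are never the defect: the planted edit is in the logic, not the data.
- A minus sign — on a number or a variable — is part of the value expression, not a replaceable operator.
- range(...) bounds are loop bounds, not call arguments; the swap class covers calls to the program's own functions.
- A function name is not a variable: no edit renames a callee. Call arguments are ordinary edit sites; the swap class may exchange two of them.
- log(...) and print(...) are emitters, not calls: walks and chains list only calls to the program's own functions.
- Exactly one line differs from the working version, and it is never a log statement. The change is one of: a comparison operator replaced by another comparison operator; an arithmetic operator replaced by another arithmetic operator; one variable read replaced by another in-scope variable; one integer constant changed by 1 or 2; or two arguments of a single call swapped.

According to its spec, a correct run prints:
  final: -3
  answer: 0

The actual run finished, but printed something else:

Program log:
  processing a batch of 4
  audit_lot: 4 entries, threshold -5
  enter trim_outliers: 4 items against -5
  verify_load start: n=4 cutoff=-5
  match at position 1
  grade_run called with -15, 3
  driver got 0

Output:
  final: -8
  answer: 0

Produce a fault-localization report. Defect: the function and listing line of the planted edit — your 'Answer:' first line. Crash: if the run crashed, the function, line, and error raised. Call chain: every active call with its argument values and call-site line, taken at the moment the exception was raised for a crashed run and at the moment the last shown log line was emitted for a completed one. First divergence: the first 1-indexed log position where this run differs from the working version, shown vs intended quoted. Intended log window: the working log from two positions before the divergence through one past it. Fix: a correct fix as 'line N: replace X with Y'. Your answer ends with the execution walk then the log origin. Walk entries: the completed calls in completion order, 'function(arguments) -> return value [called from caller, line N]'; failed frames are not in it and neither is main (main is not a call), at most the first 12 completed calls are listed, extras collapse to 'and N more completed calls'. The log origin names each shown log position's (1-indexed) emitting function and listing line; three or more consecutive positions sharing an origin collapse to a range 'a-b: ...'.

Answer: the defect is in main at line 32.
Key observation: The logs agree in full; only the final output differs.
Call chain: main.
First divergence: none; the two logs match at every position.
Execution walk:
  verify_load([2, -5, 11, 10], -5) -> 1  [called from trim_outliers, line 9]
  trim_outliers([2, -5, 11, 10], -5) -> -15  [called from audit_lot, line 22]
  grade_run(-15, 3) -> 0  [called from audit_lot, line 24]
  audit_lot([2, -5, 11, 10], -5) -> 0  [called from main, line 30]
Log origins:
  1: logged in main at line 29
  2: logged in audit_lot at line 21
  3: logged in trim_outliers at line 8
  4: logged in verify_load at line 2
  5: logged in trim_outliers at line 10
  6: logged in grade_run at line 15
  7: logged in main at line 31
A correct fix: line 32: replace `acc` with `width`.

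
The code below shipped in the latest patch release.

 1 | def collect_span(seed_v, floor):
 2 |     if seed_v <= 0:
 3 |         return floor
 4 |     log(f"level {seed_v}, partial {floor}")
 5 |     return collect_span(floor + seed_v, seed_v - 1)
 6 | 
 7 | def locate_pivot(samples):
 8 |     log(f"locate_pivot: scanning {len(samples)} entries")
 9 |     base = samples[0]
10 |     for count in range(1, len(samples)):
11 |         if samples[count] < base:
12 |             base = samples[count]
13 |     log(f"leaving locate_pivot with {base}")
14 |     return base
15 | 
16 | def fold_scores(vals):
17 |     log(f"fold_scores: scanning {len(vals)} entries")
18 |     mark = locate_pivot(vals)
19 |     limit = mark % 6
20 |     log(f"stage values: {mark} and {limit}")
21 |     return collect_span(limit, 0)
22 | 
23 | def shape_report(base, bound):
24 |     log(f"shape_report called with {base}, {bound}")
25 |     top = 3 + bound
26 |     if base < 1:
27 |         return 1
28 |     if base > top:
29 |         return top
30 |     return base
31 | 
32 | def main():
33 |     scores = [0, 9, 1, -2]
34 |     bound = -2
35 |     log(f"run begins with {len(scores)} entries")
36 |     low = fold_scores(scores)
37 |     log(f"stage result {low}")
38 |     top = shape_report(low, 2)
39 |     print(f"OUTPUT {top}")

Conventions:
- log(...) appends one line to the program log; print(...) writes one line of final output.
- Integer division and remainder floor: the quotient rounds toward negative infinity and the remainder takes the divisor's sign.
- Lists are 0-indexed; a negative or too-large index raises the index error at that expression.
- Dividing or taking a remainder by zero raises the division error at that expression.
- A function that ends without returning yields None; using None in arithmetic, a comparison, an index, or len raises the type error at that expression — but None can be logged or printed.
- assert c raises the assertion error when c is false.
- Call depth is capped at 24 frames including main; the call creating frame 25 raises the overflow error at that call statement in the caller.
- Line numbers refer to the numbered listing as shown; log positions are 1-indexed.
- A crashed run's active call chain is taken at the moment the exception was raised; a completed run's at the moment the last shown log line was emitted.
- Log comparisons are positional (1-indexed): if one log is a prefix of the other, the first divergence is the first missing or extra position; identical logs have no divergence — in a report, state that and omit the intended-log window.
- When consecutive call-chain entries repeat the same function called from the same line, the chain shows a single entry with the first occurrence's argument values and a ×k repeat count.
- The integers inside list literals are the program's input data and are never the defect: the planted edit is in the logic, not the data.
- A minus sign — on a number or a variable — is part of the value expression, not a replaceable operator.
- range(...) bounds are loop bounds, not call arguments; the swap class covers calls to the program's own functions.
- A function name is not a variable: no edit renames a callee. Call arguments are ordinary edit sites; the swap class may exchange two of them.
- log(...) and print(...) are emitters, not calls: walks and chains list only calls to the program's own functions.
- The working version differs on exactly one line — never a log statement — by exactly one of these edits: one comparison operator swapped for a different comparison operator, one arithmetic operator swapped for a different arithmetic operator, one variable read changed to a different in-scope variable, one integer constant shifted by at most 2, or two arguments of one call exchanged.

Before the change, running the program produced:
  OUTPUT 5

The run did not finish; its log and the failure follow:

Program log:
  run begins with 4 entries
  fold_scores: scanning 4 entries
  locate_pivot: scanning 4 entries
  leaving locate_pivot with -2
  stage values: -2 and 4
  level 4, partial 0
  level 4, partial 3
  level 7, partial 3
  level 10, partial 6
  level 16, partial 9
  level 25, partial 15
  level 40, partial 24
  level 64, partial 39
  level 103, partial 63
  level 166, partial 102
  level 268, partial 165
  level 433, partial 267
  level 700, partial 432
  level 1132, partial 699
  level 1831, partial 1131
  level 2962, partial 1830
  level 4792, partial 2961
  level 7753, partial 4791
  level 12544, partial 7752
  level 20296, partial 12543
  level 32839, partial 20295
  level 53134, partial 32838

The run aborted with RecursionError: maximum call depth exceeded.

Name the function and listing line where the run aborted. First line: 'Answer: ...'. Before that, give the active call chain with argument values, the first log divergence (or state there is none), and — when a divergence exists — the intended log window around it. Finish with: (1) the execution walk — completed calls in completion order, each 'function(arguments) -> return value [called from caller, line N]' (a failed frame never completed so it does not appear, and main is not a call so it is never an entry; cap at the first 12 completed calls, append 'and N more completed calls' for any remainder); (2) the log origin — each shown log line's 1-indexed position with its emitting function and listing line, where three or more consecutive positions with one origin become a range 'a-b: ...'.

Answer: the error was raised in collect_span, line 5.
The tell: Everything matches until log position 7, which reads 'level 4, partial 3' in place of 'level 3, partial 4'.
Call chain: main -> fold_scores([0, 9, 1, -2]) (called at line 36) -> collect_span(4, 0) (called at line 21) -> collect_span(4, 3) (called at line 5) ×21.
First divergence: position 7; shown 'level 4, partial 3' vs intended 'level 3, partial 4'.
Intended log window:
  5: stage values: -2 and 4
  6: level 4, partial 0
  7: level 3, partial 4
  8: level 2, partial 7
Execution walk:
  locate_pivot([0, 9, 1, -2]) -> -2  [called from fold_scores, line 18]
Origin of each log line:
  1 — main, line 35
  2 — fold_scores, line 17
  3 — locate_pivot, line 8
  4 — locate_pivot, line 13
  5 — fold_scores, line 20
  6-27 — collect_span, line 4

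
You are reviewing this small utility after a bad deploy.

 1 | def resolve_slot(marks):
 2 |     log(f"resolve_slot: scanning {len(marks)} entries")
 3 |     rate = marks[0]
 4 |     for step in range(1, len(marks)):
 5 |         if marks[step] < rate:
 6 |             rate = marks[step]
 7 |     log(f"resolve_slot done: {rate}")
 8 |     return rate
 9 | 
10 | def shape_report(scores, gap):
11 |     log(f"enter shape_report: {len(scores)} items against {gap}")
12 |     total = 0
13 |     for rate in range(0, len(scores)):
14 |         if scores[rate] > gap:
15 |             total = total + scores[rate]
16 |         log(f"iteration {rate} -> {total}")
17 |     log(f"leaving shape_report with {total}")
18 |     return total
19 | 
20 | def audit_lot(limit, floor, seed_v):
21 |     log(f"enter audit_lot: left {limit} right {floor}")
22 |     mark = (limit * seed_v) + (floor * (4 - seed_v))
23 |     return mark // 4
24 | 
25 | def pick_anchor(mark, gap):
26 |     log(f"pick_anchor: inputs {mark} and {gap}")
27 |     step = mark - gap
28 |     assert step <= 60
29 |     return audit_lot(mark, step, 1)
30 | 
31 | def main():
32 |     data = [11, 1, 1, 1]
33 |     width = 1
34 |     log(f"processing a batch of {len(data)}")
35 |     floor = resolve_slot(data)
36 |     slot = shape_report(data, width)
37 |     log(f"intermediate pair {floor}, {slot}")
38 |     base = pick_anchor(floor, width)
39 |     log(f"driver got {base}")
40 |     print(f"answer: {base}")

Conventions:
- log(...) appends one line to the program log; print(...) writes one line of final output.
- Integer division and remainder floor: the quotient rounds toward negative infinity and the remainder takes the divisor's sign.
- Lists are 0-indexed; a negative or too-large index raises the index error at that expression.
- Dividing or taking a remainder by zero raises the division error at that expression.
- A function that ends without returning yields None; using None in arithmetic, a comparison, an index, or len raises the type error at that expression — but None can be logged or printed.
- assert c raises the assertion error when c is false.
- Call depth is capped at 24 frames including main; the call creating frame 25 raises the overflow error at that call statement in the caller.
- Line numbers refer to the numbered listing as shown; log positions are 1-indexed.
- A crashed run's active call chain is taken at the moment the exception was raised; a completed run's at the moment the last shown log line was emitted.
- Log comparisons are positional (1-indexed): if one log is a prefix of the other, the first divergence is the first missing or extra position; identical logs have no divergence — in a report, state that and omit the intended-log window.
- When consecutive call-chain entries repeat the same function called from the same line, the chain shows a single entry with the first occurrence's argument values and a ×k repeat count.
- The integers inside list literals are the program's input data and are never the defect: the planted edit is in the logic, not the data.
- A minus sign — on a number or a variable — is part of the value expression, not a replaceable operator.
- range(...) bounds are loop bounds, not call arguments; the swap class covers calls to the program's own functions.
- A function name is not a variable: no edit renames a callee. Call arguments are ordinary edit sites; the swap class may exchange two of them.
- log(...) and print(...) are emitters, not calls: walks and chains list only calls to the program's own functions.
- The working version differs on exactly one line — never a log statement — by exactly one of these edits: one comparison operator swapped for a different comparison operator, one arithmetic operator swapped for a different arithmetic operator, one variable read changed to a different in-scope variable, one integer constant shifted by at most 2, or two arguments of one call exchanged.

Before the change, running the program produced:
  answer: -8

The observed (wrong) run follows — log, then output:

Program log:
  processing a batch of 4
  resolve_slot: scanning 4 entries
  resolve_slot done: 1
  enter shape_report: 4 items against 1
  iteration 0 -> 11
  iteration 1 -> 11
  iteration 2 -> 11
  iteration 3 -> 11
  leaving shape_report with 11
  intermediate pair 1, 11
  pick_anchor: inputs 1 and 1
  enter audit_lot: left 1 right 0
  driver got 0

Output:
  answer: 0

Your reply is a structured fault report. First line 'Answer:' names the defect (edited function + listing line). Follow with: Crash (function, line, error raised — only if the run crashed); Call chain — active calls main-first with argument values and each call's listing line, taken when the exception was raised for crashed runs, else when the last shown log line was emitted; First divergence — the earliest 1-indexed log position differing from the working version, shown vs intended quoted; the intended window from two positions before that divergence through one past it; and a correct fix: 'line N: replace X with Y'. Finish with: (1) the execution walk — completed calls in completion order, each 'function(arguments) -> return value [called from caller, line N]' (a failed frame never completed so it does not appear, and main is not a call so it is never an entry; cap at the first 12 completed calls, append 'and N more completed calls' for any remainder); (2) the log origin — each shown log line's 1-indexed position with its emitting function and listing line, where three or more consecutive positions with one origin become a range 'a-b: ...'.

Answer: the defect is in main at line 38.
Key observation: Log line 11 is where behavior first shows: 'pick_anchor: inputs 1 and 1' appears instead of 'pick_anchor: inputs 1 and 11'.
Call chain: main.
First divergence: at position 11 the run shows 'pick_anchor: inputs 1 and 1' where the working version logs 'pick_anchor: inputs 1 and 11'.
Intended log window:
  9: leaving shape_report with 11
  10: intermediate pair 1, 11
  11: pick_anchor: inputs 1 and 11
  12: enter audit_lot: left 1 right -10
Execution walk:
  resolve_slot([11, 1, 1, 1]) -> 1  [called from main, line 35]
  shape_report([11, 1, 1, 1], 1) -> 11  [called from main, line 36]
  audit_lot(1, 0, 1) -> 0  [called from pick_anchor, line 29]
  pick_anchor(1, 1) -> 0  [called from main, line 38]
Origin of each log line:
  1: from main, line 34
  2: from resolve_slot, line 2
  3: from resolve_slot, line 7
  4: from shape_report, line 11
  5-8: from shape_report, line 16
  9: from shape_report, line 17
  10: from main, line 37
  11: from pick_anchor, line 26
  12: from audit_lot, line 21
  13: from main, line 39
A correct fix: line 38: replace `width` with `slot`.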